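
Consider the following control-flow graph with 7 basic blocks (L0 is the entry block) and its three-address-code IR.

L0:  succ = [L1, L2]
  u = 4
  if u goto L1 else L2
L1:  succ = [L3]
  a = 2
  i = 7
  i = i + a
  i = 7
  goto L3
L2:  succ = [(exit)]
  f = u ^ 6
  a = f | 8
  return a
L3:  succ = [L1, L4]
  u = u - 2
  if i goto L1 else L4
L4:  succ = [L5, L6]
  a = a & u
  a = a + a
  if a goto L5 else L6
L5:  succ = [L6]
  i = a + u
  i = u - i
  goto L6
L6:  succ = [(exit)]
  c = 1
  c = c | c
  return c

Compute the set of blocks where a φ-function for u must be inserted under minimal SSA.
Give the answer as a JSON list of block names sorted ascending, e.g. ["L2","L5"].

Answer: ["L1"]

Derivation:
idom tree: L1←L0 L2←L0 L3←L1 L4←L3 L5←L4 L6←L4
Dom∩ at merges:
  L1: preds {L0,L3}: {L0} ∩ {L0,L1,L3} = {L0}; idom=L0
  L6: preds {L4,L5}: {L0,L1,L3,L4} ∩ {L0,L1,L3,L4,L5} = {L0,L1,L3,L4}; idom=L4

DF walk-up:
  L1←L0: walk · to L0
  L1←L3: walk L3→L1 to L0
  L6←L4: walk · to L4
  L6←L5: walk L5 to L4
  DF(L0)=∅
  DF(L1)={L1}
  DF(L2)=∅
  DF(L3)={L1}
  DF(L4)=∅
  DF(L5)={L6}
  DF(L6)=∅

φ for u: defs {L0,L3}
  DF⁺ = {L1}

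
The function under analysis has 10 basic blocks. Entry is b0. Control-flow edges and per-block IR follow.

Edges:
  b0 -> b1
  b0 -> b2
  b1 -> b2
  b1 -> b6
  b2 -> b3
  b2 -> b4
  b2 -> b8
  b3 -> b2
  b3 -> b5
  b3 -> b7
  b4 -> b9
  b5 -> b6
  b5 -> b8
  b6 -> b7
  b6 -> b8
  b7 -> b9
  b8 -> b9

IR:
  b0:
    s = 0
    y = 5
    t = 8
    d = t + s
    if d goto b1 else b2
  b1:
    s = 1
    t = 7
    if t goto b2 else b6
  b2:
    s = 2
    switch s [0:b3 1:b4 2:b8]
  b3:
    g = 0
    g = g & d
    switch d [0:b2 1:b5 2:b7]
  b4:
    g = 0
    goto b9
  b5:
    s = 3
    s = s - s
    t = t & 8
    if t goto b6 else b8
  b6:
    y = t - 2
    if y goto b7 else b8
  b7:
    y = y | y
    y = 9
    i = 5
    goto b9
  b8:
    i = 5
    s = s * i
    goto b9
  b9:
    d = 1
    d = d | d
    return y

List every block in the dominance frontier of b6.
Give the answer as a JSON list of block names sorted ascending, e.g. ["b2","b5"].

idom tree: b1←b0 b2←b0 b3←b2 b4←b2 b5←b3 b6←b0 b7←b0 b8←b0 b9←b0
Join-block Dom:
  b2: preds {b0,b1,b3}: {b0} ∩ {b0,b1} ∩ {b0,b2,b3} = {b0}; idom=b0
  b6: preds {b1,b5}: {b0,b1} ∩ {b0,b2,b3,b5} = {b0}; idom=b0
  b7: preds {b3,b6}: {b0,b2,b3} ∩ {b0,b6} = {b0}; idom=b0
  b8: preds {b2,b5,b6}: {b0,b2} ∩ {b0,b2,b3,b5} ∩ {b0,b6} = {b0}; idom=b0
  b9: preds {b4,b7,b8}: {b0,b2,b4} ∩ {b0,b7} ∩ {b0,b8} = {b0}; idom=b0

DF walk-up:
  join b2 pred b0: · stop@b0
  join b2 pred b1: b1 stop@b0
  join b2 pred b3: b3→b2 stop@b0
  join b6 pred b1: b1 stop@b0
  join b6 pred b5: b5→b3→b2 stop@b0
  join b7 pred b3: b3→b2 stop@b0
  join b7 pred b6: b6 stop@b0
  join b8 pred b2: b2 stop@b0
  join b8 pred b5: b5→b3→b2 stop@b0
  join b8 pred b6: b6 stop@b0
  join b9 pred b4: b4→b2 stop@b0
  join b9 pred b7: b7 stop@b0
  join b9 pred b8: b8 stop@b0
  DF(b0)=∅
  DF(b1)={b2,b6}
  DF(b2)={b2,b6,b7,b8,b9}
  DF(b3)={b2,b6,b7,b8}
  DF(b4)={b9}
  DF(b5)={b6,b8}
  DF(b6)={b7,b8}
  DF(b7)={b9}
  DF(b8)={b9}
  DF(b9)=∅

DF(b6) = ["b7", "b8"]

Answer: ["b7", "b8"]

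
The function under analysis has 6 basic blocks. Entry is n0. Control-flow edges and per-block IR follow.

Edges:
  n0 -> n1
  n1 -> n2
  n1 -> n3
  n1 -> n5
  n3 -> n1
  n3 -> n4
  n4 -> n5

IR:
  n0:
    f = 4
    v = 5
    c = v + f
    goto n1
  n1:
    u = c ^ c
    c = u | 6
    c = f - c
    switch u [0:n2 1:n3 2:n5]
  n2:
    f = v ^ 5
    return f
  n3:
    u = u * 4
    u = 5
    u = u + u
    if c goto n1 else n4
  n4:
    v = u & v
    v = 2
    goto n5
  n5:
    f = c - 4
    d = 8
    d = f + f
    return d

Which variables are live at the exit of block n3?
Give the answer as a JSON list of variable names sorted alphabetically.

Answer: ["c", "f", "u", "v"]

Working:
Block summaries:
  n0: {c,f,v} / ∅
  n1: {c,u} / {c,f}
  n2: {f} / {v}
  n3: {u} / {c,u}
  n4: {v} / {u,v}
  n5: {d,f} / {c}

Backward fixpoint:
  n0 li=∅ lo={c,f,v}
  n1 li={c,f,v} lo={c,f,u,v}
  n2 li={v} lo=∅
  n3 li={c,f,u,v} lo={c,f,u,v}
  n4 li={c,u,v} lo={c}
  n5 li={c} lo=∅

live-out(n3) = ["c", "f", "u", "v"]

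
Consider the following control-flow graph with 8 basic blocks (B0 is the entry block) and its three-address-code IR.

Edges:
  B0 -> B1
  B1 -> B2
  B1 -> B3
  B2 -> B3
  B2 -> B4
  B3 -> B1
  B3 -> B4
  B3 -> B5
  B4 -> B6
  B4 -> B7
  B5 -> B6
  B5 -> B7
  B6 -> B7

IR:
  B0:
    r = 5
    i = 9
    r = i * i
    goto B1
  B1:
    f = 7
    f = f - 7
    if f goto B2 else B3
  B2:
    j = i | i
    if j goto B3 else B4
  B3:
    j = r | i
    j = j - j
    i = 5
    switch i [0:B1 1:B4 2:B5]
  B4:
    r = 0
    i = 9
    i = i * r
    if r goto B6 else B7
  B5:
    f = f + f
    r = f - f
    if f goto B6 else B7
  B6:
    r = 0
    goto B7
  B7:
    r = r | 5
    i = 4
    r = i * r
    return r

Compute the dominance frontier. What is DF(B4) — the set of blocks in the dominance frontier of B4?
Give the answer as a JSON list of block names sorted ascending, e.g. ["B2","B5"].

idom tree: B1←B0 B2←B1 B3←B1 B4←B1 B5←B3 B6←B1 B7←B1
Join-block Dom:
  B1: preds {B0,B3}: {B0} ∩ {B0,B1,B3} = {B0}; idom=B0
  B3: preds {B1,B2}: {B0,B1} ∩ {B0,B1,B2} = {B0,B1}; idom=B1
  B4: preds {B2,B3}: {B0,B1,B2} ∩ {B0,B1,B3} = {B0,B1}; idom=B1
  B6: preds {B4,B5}: {B0,B1,B4} ∩ {B0,B1,B3,B5} = {B0,B1}; idom=B1
  B7: preds {B4,B5,B6}: {B0,B1,B4} ∩ {B0,B1,B3,B5} ∩ {B0,B1,B6} = {B0,B1}; idom=B1

DF derivation:
  B1←B0: walk · to B0
  B1←B3: walk B3→B1 to B0
  B3←B1: walk · to B1
  B3←B2: walk B2 to B1
  B4←B2: walk B2 to B1
  B4←B3: walk B3 to B1
  B6←B4: walk B4 to B1
  B6←B5: walk B5→B3 to B1
  B7←B4: walk B4 to B1
  B7←B5: walk B5→B3 to B1
  B7←B6: walk B6 to B1
  B0: DF=∅
  B1: DF={B1}
  B2: DF={B3,B4}
  B3: DF={B1,B4,B6,B7}
  B4: DF={B6,B7}
  B5: DF={B6,B7}
  B6: DF={B7}
  B7: DF=∅

DF(B4) = ["B6", "B7"]

Answer: ["B6", "B7"]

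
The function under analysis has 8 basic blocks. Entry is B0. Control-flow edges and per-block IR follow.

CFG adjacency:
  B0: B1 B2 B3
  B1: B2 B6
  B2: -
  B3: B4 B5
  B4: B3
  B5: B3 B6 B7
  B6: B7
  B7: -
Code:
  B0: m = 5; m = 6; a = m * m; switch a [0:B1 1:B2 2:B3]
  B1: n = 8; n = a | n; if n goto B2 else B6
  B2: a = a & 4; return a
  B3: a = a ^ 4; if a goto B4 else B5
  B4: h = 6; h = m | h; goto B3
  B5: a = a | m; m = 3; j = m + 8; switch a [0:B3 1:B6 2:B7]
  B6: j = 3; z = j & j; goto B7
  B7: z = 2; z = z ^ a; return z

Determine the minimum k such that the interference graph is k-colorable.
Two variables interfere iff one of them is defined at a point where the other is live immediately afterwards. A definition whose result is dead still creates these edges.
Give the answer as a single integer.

Answer: 3

Analysis:
Per-block:
  B0: def={a,m} ue=∅
  B1: def={n} ue={a}
  B2: def={a} ue={a}
  B3: def={a} ue={a}
  B4: def={h} ue={m}
  B5: def={a,j,m} ue={a,m}
  B6: def={j,z} ue=∅
  B7: def={z} ue={a}

Backward fixpoint:
  B0: in=∅ out={a,m}
  B1: in={a} out={a}
  B2: in={a} out=∅
  B3: in={a,m} out={a,m}
  B4: in={a,m} out={a,m}
  B5: in={a,m} out={a,m}
  B6: in={a} out={a}
  B7: in={a} out=∅

Conflict graph:
  a: {h,j,m,n,z}
  h: {a,m}
  j: {a,m}
  m: {a,h,j}
  n: {a}
  z: {a}

Registers:
  clique {a,h,m} ⇒ need ≥ 3
  3-colouring: R0={a}  R1={m,n,z}  R2={h,j}
  χ = 3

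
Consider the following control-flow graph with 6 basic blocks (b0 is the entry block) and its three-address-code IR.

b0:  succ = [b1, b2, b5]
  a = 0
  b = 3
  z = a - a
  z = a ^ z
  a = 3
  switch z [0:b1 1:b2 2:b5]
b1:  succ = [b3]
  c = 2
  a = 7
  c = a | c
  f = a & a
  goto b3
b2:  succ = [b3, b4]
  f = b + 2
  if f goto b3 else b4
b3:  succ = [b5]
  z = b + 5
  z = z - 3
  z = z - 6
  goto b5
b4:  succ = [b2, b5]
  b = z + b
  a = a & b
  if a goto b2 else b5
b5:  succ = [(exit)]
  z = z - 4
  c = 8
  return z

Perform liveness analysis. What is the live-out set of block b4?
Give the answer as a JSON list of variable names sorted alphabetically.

def/use:
  b0: def={a,b,z} ue=∅
  b1: def={a,c,f} ue=∅
  b2: def={f} ue={b}
  b3: def={z} ue={b}
  b4: def={a,b} ue={a,b,z}
  b5: def={c,z} ue={z}

Live sets:
  b0: in=∅ out={a,b,z}
  b1: in={b} out={b}
  b2: in={a,b,z} out={a,b,z}
  b3: in={b} out={z}
  b4: in={a,b,z} out={a,b,z}
  b5: in={z} out=∅

live-out(b4) = ["a", "b", "z"]

Answer: ["a", "b", "z"]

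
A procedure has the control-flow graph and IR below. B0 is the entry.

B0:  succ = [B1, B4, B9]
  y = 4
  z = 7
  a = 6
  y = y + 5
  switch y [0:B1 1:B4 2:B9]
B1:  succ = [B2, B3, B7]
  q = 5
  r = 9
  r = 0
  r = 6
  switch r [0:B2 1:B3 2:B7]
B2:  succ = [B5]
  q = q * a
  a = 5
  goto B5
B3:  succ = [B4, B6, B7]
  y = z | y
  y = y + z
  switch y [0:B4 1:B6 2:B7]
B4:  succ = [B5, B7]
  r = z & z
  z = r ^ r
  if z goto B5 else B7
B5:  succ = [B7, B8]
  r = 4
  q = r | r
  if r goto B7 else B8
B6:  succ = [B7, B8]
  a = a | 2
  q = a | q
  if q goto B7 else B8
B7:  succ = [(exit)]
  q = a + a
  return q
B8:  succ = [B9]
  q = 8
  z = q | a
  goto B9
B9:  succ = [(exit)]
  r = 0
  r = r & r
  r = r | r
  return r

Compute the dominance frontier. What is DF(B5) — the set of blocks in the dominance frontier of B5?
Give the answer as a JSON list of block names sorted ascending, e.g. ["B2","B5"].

idom tree: B1←B0 B2←B1 B3←B1 B4←B0 B5←B0 B6←B3 B7←B0 B8←B0 B9←B0
Dom∩ at merges:
  B4: preds {B0,B3}: {B0} ∩ {B0,B1,B3} = {B0}; idom=B0
  B5: preds {B2,B4}: {B0,B1,B2} ∩ {B0,B4} = {B0}; idom=B0
  B7: preds {B1,B3,B4,B5,B6}: {B0,B1} ∩ {B0,B1,B3} ∩ {B0,B4} ∩ {B0,B5} ∩ {B0,B1,B3,B6} = {B0}; idom=B0
  B8: preds {B5,B6}: {B0,B5} ∩ {B0,B1,B3,B6} = {B0}; idom=B0
  B9: preds {B0,B8}: {B0} ∩ {B0,B8} = {B0}; idom=B0

DF walk-up:
  join B4 pred B0: · stop@B0
  join B4 pred B3: B3→B1 stop@B0
  join B5 pred B2: B2→B1 stop@B0
  join B5 pred B4: B4 stop@B0
  join B7 pred B1: B1 stop@B0
  join B7 pred B3: B3→B1 stop@B0
  join B7 pred B4: B4 stop@B0
  join B7 pred B5: B5 stop@B0
  join B7 pred B6: B6→B3→B1 stop@B0
  join B8 pred B5: B5 stop@B0
  join B8 pred B6: B6→B3→B1 stop@B0
  join B9 pred B0: · stop@B0
  join B9 pred B8: B8 stop@B0
  B0: DF=∅
  B1: DF={B4,B5,B7,B8}
  B2: DF={B5}
  B3: DF={B4,B7,B8}
  B4: DF={B5,B7}
  B5: DF={B7,B8}
  B6: DF={B7,B8}
  B7: DF=∅
  B8: DF={B9}
  B9: DF=∅

DF(B5) = ["B7", "B8"]

Answer: ["B7", "B8"]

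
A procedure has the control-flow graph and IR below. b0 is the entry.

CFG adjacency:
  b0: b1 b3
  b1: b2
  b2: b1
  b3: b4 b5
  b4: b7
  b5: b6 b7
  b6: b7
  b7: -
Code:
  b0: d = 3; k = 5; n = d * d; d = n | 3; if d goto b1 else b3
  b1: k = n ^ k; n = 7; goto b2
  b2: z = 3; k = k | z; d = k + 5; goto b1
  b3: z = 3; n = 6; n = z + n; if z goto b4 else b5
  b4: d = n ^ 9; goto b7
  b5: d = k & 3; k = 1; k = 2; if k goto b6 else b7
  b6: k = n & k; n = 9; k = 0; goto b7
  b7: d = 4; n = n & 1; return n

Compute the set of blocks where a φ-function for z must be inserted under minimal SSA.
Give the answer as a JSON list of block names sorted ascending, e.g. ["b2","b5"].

Answer: ["b1"]

Working:
idom tree: b1←b0 b2←b1 b3←b0 b4←b3 b5←b3 b6←b5 b7←b3
Dom at joins:
  b1: preds {b0,b2}: {b0} ∩ {b0,b1,b2} = {b0}; idom=b0
  b7: preds {b4,b5,b6}: {b0,b3,b4} ∩ {b0,b3,b5} ∩ {b0,b3,b5,b6} = {b0,b3}; idom=b3

DF derivation:
  join b1 pred b0: · stop@b0
  join b1 pred b2: b2→b1 stop@b0
  join b7 pred b4: b4 stop@b3
  join b7 pred b5: b5 stop@b3
  join b7 pred b6: b6→b5 stop@b3
  b0 → ∅
  b1 → {b1}
  b2 → {b1}
  b3 → ∅
  b4 → {b7}
  b5 → {b7}
  b6 → {b7}
  b7 → ∅

φ for z: defs {b2,b3}
  DF⁺ = {b1}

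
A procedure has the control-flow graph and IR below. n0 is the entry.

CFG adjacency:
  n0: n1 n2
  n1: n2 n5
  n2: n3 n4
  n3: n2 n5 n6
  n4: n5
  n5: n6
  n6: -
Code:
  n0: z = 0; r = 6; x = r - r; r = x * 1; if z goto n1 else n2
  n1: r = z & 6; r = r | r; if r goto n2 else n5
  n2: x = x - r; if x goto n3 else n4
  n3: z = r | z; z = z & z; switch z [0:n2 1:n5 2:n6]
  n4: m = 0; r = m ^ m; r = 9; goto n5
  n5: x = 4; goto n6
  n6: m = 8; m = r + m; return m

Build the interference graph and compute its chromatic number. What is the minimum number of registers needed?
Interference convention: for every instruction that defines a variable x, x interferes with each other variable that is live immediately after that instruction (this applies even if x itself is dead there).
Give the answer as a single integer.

Answer: 3

Working:
def/use:
  n0 def {r,x,z} use ∅
  n1 def {r} use {z}
  n2 def {x} use {r,x}
  n3 def {z} use {r,z}
  n4 def {m,r} use ∅
  n5 def {x} use ∅
  n6 def {m} use {r}

Liveness:
  n0 li=∅ lo={r,x,z}
  n1 li={x,z} lo={r,x,z}
  n2 li={r,x,z} lo={r,x,z}
  n3 li={r,x,z} lo={r,x,z}
  n4 li=∅ lo={r}
  n5 li={r} lo={r}
  n6 li={r} lo=∅

Interfere edges:
  m: {r}
  r: {m,x,z}
  x: {r,z}
  z: {r,x}

Registers:
  clique {r,x,z} ⇒ need ≥ 3
  assign m→c1 r→c0 x→c1 z→c2 — no edge inside a register ⇒ χ ≤ 3
  χ = 3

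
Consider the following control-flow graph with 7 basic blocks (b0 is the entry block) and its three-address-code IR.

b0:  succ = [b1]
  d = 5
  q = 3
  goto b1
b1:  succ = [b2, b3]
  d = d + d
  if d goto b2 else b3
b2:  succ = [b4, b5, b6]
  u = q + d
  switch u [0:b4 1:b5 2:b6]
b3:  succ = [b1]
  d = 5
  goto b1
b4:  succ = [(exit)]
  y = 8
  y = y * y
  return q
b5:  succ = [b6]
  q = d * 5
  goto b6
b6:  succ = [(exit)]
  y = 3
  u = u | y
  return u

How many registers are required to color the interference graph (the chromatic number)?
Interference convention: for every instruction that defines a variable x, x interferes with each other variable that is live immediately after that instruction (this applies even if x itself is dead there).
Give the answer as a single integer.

Block summaries:
  b0: def={d,q} ue=∅
  b1: def={d} ue={d}
  b2: def={u} ue={d,q}
  b3: def={d} ue=∅
  b4: def={y} ue={q}
  b5: def={q} ue={d}
  b6: def={u,y} ue={u}

Backward fixpoint:
  live b0: ∅→{d,q}
  live b1: {d,q}→{d,q}
  live b2: {d,q}→{d,q,u}
  live b3: {q}→{d,q}
  live b4: {q}→∅
  live b5: {d,u}→{u}
  live b6: {u}→∅

Interference:
  d — {q,u}
  q — {d,u,y}
  u — {d,q,y}
  y — {q,u}

Colouring:
  {d,q,u} pairwise interfere (3-clique) ⇒ χ ≥ 3
  3-colouring: c0={q}  c1={u}  c2={d,y}
  χ = 3

Answer: 3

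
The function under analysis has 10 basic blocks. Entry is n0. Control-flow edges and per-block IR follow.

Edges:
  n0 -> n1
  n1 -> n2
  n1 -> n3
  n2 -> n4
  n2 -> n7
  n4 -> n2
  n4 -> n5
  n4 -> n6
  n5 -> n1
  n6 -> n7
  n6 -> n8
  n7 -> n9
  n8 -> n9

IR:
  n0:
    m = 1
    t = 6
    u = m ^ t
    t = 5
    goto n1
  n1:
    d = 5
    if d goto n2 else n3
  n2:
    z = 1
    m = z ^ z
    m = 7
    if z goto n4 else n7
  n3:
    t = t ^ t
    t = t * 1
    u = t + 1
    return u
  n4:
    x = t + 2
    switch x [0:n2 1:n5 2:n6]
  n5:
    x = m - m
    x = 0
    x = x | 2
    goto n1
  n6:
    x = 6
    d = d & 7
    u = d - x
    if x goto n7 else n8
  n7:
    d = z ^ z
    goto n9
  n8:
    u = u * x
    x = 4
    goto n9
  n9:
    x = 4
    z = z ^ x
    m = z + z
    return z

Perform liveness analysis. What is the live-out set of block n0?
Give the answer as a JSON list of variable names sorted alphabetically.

def/use:
  n0: {m,t,u} / ∅
  n1: {d} / ∅
  n2: {m,z} / ∅
  n3: {t,u} / {t}
  n4: {x} / {t}
  n5: {x} / {m}
  n6: {d,u,x} / {d}
  n7: {d} / {z}
  n8: {u,x} / {u,x}
  n9: {m,x,z} / {z}

Backward fixpoint:
  n0: in=∅ out={t}
  n1: in={t} out={d,t}
  n2: in={d,t} out={d,m,t,z}
  n3: in={t} out=∅
  n4: in={d,m,t,z} out={d,m,t,z}
  n5: in={m,t} out={t}
  n6: in={d,z} out={u,x,z}
  n7: in={z} out={z}
  n8: in={u,x,z} out={z}
  n9: in={z} out=∅

live-out(n0) = ["t"]

Answer: ["t"]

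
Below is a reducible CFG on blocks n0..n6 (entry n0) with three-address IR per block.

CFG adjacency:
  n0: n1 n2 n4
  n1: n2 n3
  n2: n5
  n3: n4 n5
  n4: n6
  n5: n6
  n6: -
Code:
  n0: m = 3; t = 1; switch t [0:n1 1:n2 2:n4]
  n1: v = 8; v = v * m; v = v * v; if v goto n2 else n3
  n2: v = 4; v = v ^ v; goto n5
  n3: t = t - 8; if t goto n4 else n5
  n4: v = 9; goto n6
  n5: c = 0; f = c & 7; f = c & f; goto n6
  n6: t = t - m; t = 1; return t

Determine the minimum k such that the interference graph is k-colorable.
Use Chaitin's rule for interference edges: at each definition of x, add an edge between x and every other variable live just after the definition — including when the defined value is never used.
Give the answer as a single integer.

Answer: 4

Working:
def/use:
  n0: {m,t} / ∅
  n1: {v} / {m}
  n2: {v} / ∅
  n3: {t} / {t}
  n4: {v} / ∅
  n5: {c,f} / ∅
  n6: {t} / {m,t}

Backward fixpoint:
  live n0: ∅→{m,t}
  live n1: {m,t}→{m,t}
  live n2: {m,t}→{m,t}
  live n3: {m,t}→{m,t}
  live n4: {m,t}→{m,t}
  live n5: {m,t}→{m,t}
  live n6: {m,t}→∅

Interfere edges:
  c — {f,m,t}
  f — {c,m,t}
  m — {c,f,t,v}
  t — {c,f,m,v}
  v — {m,t}

Colouring:
  {c,f,m,t} pairwise interfere (4-clique) ⇒ χ ≥ 4
  4-colouring: c0={m}  c1={t}  c2={c,v}  c3={f}
  χ = 4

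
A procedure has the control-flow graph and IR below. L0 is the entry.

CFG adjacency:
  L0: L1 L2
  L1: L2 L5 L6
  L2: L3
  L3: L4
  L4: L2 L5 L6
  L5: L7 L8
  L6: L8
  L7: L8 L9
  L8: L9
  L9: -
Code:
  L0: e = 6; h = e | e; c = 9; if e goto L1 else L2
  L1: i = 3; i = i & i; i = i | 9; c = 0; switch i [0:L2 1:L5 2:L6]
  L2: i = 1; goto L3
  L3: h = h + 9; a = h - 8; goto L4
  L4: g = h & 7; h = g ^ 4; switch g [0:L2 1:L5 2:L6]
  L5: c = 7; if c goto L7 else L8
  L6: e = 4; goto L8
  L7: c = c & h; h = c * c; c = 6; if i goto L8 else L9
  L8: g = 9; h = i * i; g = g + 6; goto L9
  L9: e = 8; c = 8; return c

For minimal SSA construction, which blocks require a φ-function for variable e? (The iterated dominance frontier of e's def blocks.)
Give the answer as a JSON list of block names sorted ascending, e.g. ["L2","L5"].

idom tree: L1←L0 L2←L0 L3←L2 L4←L3 L5←L0 L6←L0 L7←L5 L8←L0 L9←L0
Dom at joins:
  L2: preds {L0,L1,L4}: {L0} ∩ {L0,L1} ∩ {L0,L2,L3,L4} = {L0}; idom=L0
  L5: preds {L1,L4}: {L0,L1} ∩ {L0,L2,L3,L4} = {L0}; idom=L0
  L6: preds {L1,L4}: {L0,L1} ∩ {L0,L2,L3,L4} = {L0}; idom=L0
  L8: preds {L5,L6,L7}: {L0,L5} ∩ {L0,L6} ∩ {L0,L5,L7} = {L0}; idom=L0
  L9: preds {L7,L8}: {L0,L5,L7} ∩ {L0,L8} = {L0}; idom=L0

DF derivation:
  join L2 pred L0: · stop@L0
  join L2 pred L1: L1 stop@L0
  join L2 pred L4: L4→L3→L2 stop@L0
  join L5 pred L1: L1 stop@L0
  join L5 pred L4: L4→L3→L2 stop@L0
  join L6 pred L1: L1 stop@L0
  join L6 pred L4: L4→L3→L2 stop@L0
  join L8 pred L5: L5 stop@L0
  join L8 pred L6: L6 stop@L0
  join L8 pred L7: L7→L5 stop@L0
  join L9 pred L7: L7→L5 stop@L0
  join L9 pred L8: L8 stop@L0
  L0 → ∅
  L1 → {L2,L5,L6}
  L2 → {L2,L5,L6}
  L3 → {L2,L5,L6}
  L4 → {L2,L5,L6}
  L5 → {L8,L9}
  L6 → {L8}
  L7 → {L8,L9}
  L8 → {L9}
  L9 → ∅

φ for e: defs {L0,L6,L9}
  DF⁺ = {L8,L9}

Answer: ["L8", "L9"]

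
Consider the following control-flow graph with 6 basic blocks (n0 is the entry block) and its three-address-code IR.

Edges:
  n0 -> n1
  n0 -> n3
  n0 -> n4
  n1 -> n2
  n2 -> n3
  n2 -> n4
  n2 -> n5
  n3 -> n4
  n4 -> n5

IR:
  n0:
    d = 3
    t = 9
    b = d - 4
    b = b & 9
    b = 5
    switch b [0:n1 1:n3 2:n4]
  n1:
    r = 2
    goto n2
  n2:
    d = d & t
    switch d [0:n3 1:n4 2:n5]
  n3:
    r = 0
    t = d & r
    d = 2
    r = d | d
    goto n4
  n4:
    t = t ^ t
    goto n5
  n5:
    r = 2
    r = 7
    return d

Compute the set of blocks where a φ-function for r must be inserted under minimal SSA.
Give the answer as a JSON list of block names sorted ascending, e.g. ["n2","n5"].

idom tree: n1←n0 n2←n1 n3←n0 n4←n0 n5←n0
Join-block Dom:
  n3: preds {n0,n2}: {n0} ∩ {n0,n1,n2} = {n0}; idom=n0
  n4: preds {n0,n2,n3}: {n0} ∩ {n0,n1,n2} ∩ {n0,n3} = {n0}; idom=n0
  n5: preds {n2,n4}: {n0,n1,n2} ∩ {n0,n4} = {n0}; idom=n0

DF walk-up:
  join n3 pred n0: · stop@n0
  join n3 pred n2: n2→n1 stop@n0
  join n4 pred n0: · stop@n0
  join n4 pred n2: n2→n1 stop@n0
  join n4 pred n3: n3 stop@n0
  join n5 pred n2: n2→n1 stop@n0
  join n5 pred n4: n4 stop@n0
  n0 → ∅
  n1 → {n3,n4,n5}
  n2 → {n3,n4,n5}
  n3 → {n4}
  n4 → {n5}
  n5 → ∅

φ for r: defs {n1,n3,n5}
  DF⁺ = {n3,n4,n5}

Answer: ["n3", "n4", "n5"]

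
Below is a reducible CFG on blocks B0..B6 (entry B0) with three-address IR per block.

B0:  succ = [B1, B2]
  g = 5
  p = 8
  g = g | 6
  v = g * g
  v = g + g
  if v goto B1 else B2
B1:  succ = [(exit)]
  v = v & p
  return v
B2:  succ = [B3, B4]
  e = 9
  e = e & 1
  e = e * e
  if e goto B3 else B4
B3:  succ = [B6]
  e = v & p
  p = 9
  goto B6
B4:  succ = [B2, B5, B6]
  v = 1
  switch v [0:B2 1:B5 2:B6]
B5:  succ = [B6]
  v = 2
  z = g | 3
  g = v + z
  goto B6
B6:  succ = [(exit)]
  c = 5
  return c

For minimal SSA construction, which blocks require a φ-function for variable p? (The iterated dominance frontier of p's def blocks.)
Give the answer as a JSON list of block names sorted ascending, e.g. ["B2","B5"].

idom tree: B1←B0 B2←B0 B3←B2 B4←B2 B5←B4 B6←B2
Dom∩ at merges:
  B2: preds {B0,B4}: {B0} ∩ {B0,B2,B4} = {B0}; idom=B0
  B6: preds {B3,B4,B5}: {B0,B2,B3} ∩ {B0,B2,B4} ∩ {B0,B2,B4,B5} = {B0,B2}; idom=B2

DF walk-up:
  join B2 pred B0: · stop@B0
  join B2 pred B4: B4→B2 stop@B0
  join B6 pred B3: B3 stop@B2
  join B6 pred B4: B4 stop@B2
  join B6 pred B5: B5→B4 stop@B2
  B0: DF=∅
  B1: DF=∅
  B2: DF={B2}
  B3: DF={B6}
  B4: DF={B2,B6}
  B5: DF={B6}
  B6: DF=∅

φ for p: defs {B0,B3}
  DF⁺ = {B6}

Answer: ["B6"]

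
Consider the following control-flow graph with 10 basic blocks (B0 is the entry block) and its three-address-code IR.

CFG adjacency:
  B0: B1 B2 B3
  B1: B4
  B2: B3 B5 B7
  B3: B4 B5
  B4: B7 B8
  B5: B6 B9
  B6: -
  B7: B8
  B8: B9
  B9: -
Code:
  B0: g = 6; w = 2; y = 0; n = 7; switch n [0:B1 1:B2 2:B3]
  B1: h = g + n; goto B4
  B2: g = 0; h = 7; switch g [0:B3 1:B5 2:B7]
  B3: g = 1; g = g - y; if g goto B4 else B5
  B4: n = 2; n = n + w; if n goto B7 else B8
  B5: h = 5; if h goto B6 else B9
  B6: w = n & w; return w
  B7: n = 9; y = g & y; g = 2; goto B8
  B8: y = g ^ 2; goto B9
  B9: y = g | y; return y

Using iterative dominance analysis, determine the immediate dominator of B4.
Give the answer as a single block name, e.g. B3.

Answer: B0

Analysis:
idom tree: B1←B0 B2←B0 B3←B0 B4←B0 B5←B0 B6←B5 B7←B0 B8←B0 B9←B0
Join-block Dom:
  B3: preds {B0,B2}: {B0} ∩ {B0,B2} = {B0}; idom=B0
  B4: preds {B1,B3}: {B0,B1} ∩ {B0,B3} = {B0}; idom=B0
  B5: preds {B2,B3}: {B0,B2} ∩ {B0,B3} = {B0}; idom=B0
  B7: preds {B2,B4}: {B0,B2} ∩ {B0,B4} = {B0}; idom=B0
  B8: preds {B4,B7}: {B0,B4} ∩ {B0,B7} = {B0}; idom=B0
  B9: preds {B5,B8}: {B0,B5} ∩ {B0,B8} = {B0}; idom=B0

idom(B4) = B0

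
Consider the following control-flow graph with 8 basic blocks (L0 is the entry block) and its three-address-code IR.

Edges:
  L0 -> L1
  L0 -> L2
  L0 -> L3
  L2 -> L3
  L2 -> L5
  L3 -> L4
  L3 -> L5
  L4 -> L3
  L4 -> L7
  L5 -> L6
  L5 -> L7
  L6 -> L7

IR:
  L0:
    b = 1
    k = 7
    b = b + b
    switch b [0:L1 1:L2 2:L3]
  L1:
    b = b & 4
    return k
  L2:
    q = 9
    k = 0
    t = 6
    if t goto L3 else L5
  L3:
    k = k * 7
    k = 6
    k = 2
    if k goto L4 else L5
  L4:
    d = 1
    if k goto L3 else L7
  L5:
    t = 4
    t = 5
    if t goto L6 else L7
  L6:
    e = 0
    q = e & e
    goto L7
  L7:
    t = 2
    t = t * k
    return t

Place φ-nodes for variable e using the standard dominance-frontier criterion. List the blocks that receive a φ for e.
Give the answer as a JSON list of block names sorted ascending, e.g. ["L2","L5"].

idom tree: L1←L0 L2←L0 L3←L0 L4←L3 L5←L0 L6←L5 L7←L0
Join-block Dom:
  L3: preds {L0,L2,L4}: {L0} ∩ {L0,L2} ∩ {L0,L3,L4} = {L0}; idom=L0
  L5: preds {L2,L3}: {L0,L2} ∩ {L0,L3} = {L0}; idom=L0
  L7: preds {L4,L5,L6}: {L0,L3,L4} ∩ {L0,L5} ∩ {L0,L5,L6} = {L0}; idom=L0

DF walk-up:
  join L3 pred L0: · stop@L0
  join L3 pred L2: L2 stop@L0
  join L3 pred L4: L4→L3 stop@L0
  join L5 pred L2: L2 stop@L0
  join L5 pred L3: L3 stop@L0
  join L7 pred L4: L4→L3 stop@L0
  join L7 pred L5: L5 stop@L0
  join L7 pred L6: L6→L5 stop@L0
  L0 → ∅
  L1 → ∅
  L2 → {L3,L5}
  L3 → {L3,L5,L7}
  L4 → {L3,L7}
  L5 → {L7}
  L6 → {L7}
  L7 → ∅

φ for e: defs {L6}
  DF⁺ = {L7}

Answer: ["L7"]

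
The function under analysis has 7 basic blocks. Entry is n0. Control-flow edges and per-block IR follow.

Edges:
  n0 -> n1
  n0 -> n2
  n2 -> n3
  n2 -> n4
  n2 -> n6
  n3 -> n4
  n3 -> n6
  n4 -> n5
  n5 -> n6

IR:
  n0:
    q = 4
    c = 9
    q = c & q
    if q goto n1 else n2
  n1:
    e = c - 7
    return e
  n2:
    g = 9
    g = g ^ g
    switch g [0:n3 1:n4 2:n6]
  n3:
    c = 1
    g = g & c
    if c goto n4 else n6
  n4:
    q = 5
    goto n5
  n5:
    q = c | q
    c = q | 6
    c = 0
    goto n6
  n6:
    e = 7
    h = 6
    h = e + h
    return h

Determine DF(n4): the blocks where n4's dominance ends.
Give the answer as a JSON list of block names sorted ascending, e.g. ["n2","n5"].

Answer: ["n6"]

Analysis:
idom tree: n1←n0 n2←n0 n3←n2 n4←n2 n5←n4 n6←n2
Dom at joins:
  n4: preds {n2,n3}: {n0,n2} ∩ {n0,n2,n3} = {n0,n2}; idom=n2
  n6: preds {n2,n3,n5}: {n0,n2} ∩ {n0,n2,n3} ∩ {n0,n2,n4,n5} = {n0,n2}; idom=n2

DF walk-up:
  join n4 pred n2: · stop@n2
  join n4 pred n3: n3 stop@n2
  join n6 pred n2: · stop@n2
  join n6 pred n3: n3 stop@n2
  join n6 pred n5: n5→n4 stop@n2
  DF(n0)=∅
  DF(n1)=∅
  DF(n2)=∅
  DF(n3)={n4,n6}
  DF(n4)={n6}
  DF(n5)={n6}
  DF(n6)=∅

DF(n4) = ["n6"]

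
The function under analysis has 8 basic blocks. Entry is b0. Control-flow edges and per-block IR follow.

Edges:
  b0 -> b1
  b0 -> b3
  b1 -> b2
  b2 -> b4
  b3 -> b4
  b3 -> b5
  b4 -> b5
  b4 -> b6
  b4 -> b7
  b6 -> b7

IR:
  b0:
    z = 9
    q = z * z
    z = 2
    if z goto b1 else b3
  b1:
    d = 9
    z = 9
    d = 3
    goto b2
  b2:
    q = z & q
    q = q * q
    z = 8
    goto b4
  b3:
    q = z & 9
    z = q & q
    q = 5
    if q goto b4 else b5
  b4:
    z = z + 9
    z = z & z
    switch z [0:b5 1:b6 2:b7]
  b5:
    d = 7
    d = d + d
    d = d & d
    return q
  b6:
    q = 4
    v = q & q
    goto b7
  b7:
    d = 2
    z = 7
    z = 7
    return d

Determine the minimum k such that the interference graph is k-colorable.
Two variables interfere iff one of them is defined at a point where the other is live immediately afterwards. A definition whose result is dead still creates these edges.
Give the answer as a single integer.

Answer: 3

Analysis:
def/use:
  b0: {q,z} / ∅
  b1: {d,z} / ∅
  b2: {q,z} / {q,z}
  b3: {q,z} / {z}
  b4: {z} / {z}
  b5: {d} / {q}
  b6: {q,v} / ∅
  b7: {d,z} / ∅

Liveness:
  b0: in=∅ out={q,z}
  b1: in={q} out={q,z}
  b2: in={q,z} out={q,z}
  b3: in={z} out={q,z}
  b4: in={q,z} out={q}
  b5: in={q} out=∅
  b6: in=∅ out=∅
  b7: in=∅ out=∅

Conflict graph:
  d: {q,z}
  q: {d,z}
  v: ∅
  z: {d,q}

Chromatic number:
  lower bound: {d,q,z} mutually conflict ⇒ χ ≥ 3
  3-colouring: r0={d,v}  r1={q}  r2={z}
  χ = 3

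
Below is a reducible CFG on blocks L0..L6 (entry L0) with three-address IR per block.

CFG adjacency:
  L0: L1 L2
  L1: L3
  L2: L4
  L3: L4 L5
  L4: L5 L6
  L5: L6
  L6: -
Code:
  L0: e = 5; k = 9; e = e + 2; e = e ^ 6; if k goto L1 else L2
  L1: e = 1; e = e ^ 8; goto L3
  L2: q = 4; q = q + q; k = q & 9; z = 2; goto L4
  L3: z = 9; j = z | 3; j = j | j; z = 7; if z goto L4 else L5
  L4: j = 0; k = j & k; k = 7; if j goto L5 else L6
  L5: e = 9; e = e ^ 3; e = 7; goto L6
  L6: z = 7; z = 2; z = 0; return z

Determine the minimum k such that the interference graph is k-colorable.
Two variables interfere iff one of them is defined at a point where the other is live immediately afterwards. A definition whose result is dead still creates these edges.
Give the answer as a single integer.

Answer: 2

Derivation:
Block summaries:
  L0 def {e,k} use ∅
  L1 def {e} use ∅
  L2 def {k,q,z} use ∅
  L3 def {j,z} use ∅
  L4 def {j,k} use {k}
  L5 def {e} use ∅
  L6 def {z} use ∅

Liveness:
  L0: in=∅ out={k}
  L1: in={k} out={k}
  L2: in=∅ out={k}
  L3: in={k} out={k}
  L4: in={k} out=∅
  L5: in=∅ out=∅
  L6: in=∅ out=∅

Conflict graph:
  e — {k}
  j — {k}
  k — {e,j,z}
  q — ∅
  z — {k}

Registers:
  clique {e,k} ⇒ need ≥ 2
  2-colouring: r0={k,q}  r1={e,j,z}
  χ = 2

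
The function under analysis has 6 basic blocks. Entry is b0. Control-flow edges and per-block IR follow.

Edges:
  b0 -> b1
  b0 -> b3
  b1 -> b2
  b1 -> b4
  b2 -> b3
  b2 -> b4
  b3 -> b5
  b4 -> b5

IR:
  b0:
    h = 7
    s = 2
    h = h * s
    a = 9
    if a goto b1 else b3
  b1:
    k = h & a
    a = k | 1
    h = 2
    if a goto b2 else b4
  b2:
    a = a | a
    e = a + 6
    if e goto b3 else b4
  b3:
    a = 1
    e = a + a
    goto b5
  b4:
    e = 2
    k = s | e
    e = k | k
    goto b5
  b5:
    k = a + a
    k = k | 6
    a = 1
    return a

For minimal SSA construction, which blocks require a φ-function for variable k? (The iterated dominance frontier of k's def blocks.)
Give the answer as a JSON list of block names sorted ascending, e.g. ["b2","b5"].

idom tree: b1←b0 b2←b1 b3←b0 b4←b1 b5←b0
Dom∩ at merges:
  b3: preds {b0,b2}: {b0} ∩ {b0,b1,b2} = {b0}; idom=b0
  b4: preds {b1,b2}: {b0,b1} ∩ {b0,b1,b2} = {b0,b1}; idom=b1
  b5: preds {b3,b4}: {b0,b3} ∩ {b0,b1,b4} = {b0}; idom=b0

DF walk-up:
  b3←b0: walk · to b0
  b3←b2: walk b2→b1 to b0
  b4←b1: walk · to b1
  b4←b2: walk b2 to b1
  b5←b3: walk b3 to b0
  b5←b4: walk b4→b1 to b0
  b0: DF=∅
  b1: DF={b3,b5}
  b2: DF={b3,b4}
  b3: DF={b5}
  b4: DF={b5}
  b5: DF=∅

φ for k: defs {b1,b4,b5}
  DF⁺ = {b3,b5}

Answer: ["b3", "b5"]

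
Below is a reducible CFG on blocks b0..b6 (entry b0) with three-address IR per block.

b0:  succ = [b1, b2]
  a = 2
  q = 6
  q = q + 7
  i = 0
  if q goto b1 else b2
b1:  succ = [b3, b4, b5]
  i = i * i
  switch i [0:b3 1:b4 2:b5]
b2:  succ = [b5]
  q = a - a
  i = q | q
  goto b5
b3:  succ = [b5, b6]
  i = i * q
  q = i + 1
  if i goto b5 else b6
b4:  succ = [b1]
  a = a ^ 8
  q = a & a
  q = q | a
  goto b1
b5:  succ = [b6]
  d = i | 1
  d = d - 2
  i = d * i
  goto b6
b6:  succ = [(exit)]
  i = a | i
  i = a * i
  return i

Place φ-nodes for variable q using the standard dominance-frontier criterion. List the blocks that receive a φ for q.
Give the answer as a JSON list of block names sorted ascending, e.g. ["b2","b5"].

idom tree: b1←b0 b2←b0 b3←b1 b4←b1 b5←b0 b6←b0
Join-block Dom:
  b1: preds {b0,b4}: {b0} ∩ {b0,b1,b4} = {b0}; idom=b0
  b5: preds {b1,b2,b3}: {b0,b1} ∩ {b0,b2} ∩ {b0,b1,b3} = {b0}; idom=b0
  b6: preds {b3,b5}: {b0,b1,b3} ∩ {b0,b5} = {b0}; idom=b0

DF derivation:
  join b1 pred b0: · stop@b0
  join b1 pred b4: b4→b1 stop@b0
  join b5 pred b1: b1 stop@b0
  join b5 pred b2: b2 stop@b0
  join b5 pred b3: b3→b1 stop@b0
  join b6 pred b3: b3→b1 stop@b0
  join b6 pred b5: b5 stop@b0
  DF(b0)=∅
  DF(b1)={b1,b5,b6}
  DF(b2)={b5}
  DF(b3)={b5,b6}
  DF(b4)={b1}
  DF(b5)={b6}
  DF(b6)=∅

φ for q: defs {b0,b2,b3,b4}
  DF⁺ = {b1,b5,b6}

Answer: ["b1", "b5", "b6"]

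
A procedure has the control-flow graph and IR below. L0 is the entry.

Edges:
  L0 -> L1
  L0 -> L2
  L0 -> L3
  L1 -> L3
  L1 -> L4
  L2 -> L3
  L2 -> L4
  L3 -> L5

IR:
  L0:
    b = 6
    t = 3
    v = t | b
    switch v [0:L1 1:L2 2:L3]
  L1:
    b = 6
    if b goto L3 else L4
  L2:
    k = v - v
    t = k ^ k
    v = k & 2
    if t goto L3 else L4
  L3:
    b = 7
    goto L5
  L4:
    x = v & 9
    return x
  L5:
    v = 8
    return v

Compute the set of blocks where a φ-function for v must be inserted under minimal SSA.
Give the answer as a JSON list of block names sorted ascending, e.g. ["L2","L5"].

Answer: ["L3", "L4"]

Derivation:
idom tree: L1←L0 L2←L0 L3←L0 L4←L0 L5←L3
Join-block Dom:
  L3: preds {L0,L1,L2}: {L0} ∩ {L0,L1} ∩ {L0,L2} = {L0}; idom=L0
  L4: preds {L1,L2}: {L0,L1} ∩ {L0,L2} = {L0}; idom=L0

Frontier:
  join L3 pred L0: · stop@L0
  join L3 pred L1: L1 stop@L0
  join L3 pred L2: L2 stop@L0
  join L4 pred L1: L1 stop@L0
  join L4 pred L2: L2 stop@L0
  DF(L0)=∅
  DF(L1)={L3,L4}
  DF(L2)={L3,L4}
  DF(L3)=∅
  DF(L4)=∅
  DF(L5)=∅

φ for v: defs {L0,L2,L5}
  DF⁺ = {L3,L4}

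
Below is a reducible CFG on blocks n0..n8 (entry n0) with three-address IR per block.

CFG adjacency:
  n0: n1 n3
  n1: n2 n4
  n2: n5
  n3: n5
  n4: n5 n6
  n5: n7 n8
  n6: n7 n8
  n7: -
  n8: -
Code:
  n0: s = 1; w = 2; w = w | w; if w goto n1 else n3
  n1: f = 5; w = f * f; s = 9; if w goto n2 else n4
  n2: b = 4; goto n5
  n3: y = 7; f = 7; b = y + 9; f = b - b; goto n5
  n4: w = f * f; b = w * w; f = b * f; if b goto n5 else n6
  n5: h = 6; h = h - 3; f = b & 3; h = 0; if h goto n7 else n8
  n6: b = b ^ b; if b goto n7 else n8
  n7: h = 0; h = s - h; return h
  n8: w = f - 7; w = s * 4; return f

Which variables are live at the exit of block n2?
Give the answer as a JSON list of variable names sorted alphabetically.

Block summaries:
  n0 def {s,w} use ∅
  n1 def {f,s,w} use ∅
  n2 def {b} use ∅
  n3 def {b,f,y} use ∅
  n4 def {b,f,w} use {f}
  n5 def {f,h} use {b}
  n6 def {b} use {b}
  n7 def {h} use {s}
  n8 def {w} use {f,s}

Backward fixpoint:
  live n0: ∅→{s}
  live n1: ∅→{f,s}
  live n2: {s}→{b,s}
  live n3: {s}→{b,s}
  live n4: {f,s}→{b,f,s}
  live n5: {b,s}→{f,s}
  live n6: {b,f,s}→{f,s}
  live n7: {s}→∅
  live n8: {f,s}→∅

live-out(n2) = ["b", "s"]

Answer: ["b", "s"]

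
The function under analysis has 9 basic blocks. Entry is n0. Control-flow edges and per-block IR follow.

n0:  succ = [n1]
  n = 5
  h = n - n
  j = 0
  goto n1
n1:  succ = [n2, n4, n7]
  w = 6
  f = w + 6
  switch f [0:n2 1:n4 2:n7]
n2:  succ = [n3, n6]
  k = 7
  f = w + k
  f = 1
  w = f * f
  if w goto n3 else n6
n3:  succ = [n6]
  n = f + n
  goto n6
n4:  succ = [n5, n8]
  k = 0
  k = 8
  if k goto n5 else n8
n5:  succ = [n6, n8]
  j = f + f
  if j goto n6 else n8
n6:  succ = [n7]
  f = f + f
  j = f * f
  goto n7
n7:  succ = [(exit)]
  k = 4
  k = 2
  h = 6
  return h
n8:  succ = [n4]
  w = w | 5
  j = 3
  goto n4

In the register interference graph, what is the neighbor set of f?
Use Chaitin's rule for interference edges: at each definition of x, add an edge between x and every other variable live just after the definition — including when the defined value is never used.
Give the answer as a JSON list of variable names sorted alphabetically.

Per-block:
  n0: def={h,j,n} ue=∅
  n1: def={f,w} ue=∅
  n2: def={f,k,w} ue={w}
  n3: def={n} ue={f,n}
  n4: def={k} ue=∅
  n5: def={j} ue={f}
  n6: def={f,j} ue={f}
  n7: def={h,k} ue=∅
  n8: def={j,w} ue={w}

Live sets:
  live n0: ∅→{n}
  live n1: {n}→{f,n,w}
  live n2: {n,w}→{f,n}
  live n3: {f,n}→{f}
  live n4: {f,w}→{f,w}
  live n5: {f,w}→{f,w}
  live n6: {f}→∅
  live n7: ∅→∅
  live n8: {f,w}→{f,w}

Interfere edges:
  f↔{j,k,n,w}
  h↔{n}
  j↔{f,n,w}
  k↔{f,n,w}
  n↔{f,h,j,k,w}
  w↔{f,j,k,n}

N(f) = ["j", "k", "n", "w"]

Answer: ["j", "k", "n", "w"]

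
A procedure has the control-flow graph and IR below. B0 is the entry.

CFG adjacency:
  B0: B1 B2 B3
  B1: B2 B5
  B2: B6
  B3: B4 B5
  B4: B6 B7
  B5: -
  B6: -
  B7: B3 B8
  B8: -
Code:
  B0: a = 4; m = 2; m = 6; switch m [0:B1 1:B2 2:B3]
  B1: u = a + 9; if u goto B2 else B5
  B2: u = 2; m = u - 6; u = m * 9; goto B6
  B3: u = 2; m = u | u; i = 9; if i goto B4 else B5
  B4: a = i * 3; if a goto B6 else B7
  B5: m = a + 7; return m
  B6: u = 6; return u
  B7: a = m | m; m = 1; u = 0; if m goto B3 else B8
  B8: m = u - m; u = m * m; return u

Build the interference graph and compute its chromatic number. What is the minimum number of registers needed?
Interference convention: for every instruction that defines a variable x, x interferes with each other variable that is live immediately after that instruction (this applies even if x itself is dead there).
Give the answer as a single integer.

def/use:
  B0: def={a,m} ue=∅
  B1: def={u} ue={a}
  B2: def={m,u} ue=∅
  B3: def={i,m,u} ue=∅
  B4: def={a} ue={i}
  B5: def={m} ue={a}
  B6: def={u} ue=∅
  B7: def={a,m,u} ue={m}
  B8: def={m,u} ue={m,u}

Live sets:
  live B0: ∅→{a}
  live B1: {a}→{a}
  live B2: ∅→∅
  live B3: {a}→{a,i,m}
  live B4: {i,m}→{m}
  live B5: {a}→∅
  live B6: ∅→∅
  live B7: {m}→{a,m,u}
  live B8: {m,u}→∅

Interference:
  a: {i,m,u}
  i: {a,m}
  m: {a,i,u}
  u: {a,m}

Chromatic number:
  {a,i,m} pairwise interfere (3-clique) ⇒ χ ≥ 3
  3-colouring: c0={a}  c1={m}  c2={i,u}
  χ = 3

Answer: 3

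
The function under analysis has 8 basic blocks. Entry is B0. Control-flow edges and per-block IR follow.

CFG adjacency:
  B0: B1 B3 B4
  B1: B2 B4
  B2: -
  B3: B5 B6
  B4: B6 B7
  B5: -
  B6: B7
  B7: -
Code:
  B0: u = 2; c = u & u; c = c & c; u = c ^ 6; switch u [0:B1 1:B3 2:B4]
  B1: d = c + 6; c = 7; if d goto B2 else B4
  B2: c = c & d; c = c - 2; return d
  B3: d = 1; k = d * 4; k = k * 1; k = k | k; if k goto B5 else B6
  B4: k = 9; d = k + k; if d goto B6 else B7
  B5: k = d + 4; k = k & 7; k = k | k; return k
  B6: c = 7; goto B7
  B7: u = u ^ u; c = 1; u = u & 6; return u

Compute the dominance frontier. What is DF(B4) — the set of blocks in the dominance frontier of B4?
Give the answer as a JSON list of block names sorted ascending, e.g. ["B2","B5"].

idom tree: B1←B0 B2←B1 B3←B0 B4←B0 B5←B3 B6←B0 B7←B0
Dom∩ at merges:
  B4: preds {B0,B1}: {B0} ∩ {B0,B1} = {B0}; idom=B0
  B6: preds {B3,B4}: {B0,B3} ∩ {B0,B4} = {B0}; idom=B0
  B7: preds {B4,B6}: {B0,B4} ∩ {B0,B6} = {B0}; idom=B0

Frontier:
  B4←B0: walk · to B0
  B4←B1: walk B1 to B0
  B6←B3: walk B3 to B0
  B6←B4: walk B4 to B0
  B7←B4: walk B4 to B0
  B7←B6: walk B6 to B0
  B0 → ∅
  B1 → {B4}
  B2 → ∅
  B3 → {B6}
  B4 → {B6,B7}
  B5 → ∅
  B6 → {B7}
  B7 → ∅

DF(B4) = ["B6", "B7"]

Answer: ["B6", "B7"]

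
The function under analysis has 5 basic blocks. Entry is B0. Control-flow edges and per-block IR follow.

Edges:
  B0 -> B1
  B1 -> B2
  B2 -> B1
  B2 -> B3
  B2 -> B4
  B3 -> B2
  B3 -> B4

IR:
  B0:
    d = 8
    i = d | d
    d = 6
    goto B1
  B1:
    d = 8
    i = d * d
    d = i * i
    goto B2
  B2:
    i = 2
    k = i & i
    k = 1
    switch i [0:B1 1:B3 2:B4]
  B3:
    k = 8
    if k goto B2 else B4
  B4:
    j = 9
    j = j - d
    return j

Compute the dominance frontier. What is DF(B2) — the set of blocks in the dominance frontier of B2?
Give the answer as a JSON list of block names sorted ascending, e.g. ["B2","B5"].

Answer: ["B1", "B2"]

Analysis:
idom tree: B1←B0 B2←B1 B3←B2 B4←B2
Dom∩ at merges:
  B1: preds {B0,B2}: {B0} ∩ {B0,B1,B2} = {B0}; idom=B0
  B2: preds {B1,B3}: {B0,B1} ∩ {B0,B1,B2,B3} = {B0,B1}; idom=B1
  B4: preds {B2,B3}: {B0,B1,B2} ∩ {B0,B1,B2,B3} = {B0,B1,B2}; idom=B2

DF walk-up:
  join B1 pred B0: · stop@B0
  join B1 pred B2: B2→B1 stop@B0
  join B2 pred B1: · stop@B1
  join B2 pred B3: B3→B2 stop@B1
  join B4 pred B2: · stop@B2
  join B4 pred B3: B3 stop@B2
  DF(B0)=∅
  DF(B1)={B1}
  DF(B2)={B1,B2}
  DF(B3)={B2,B4}
  DF(B4)=∅

DF(B2) = ["B1", "B2"]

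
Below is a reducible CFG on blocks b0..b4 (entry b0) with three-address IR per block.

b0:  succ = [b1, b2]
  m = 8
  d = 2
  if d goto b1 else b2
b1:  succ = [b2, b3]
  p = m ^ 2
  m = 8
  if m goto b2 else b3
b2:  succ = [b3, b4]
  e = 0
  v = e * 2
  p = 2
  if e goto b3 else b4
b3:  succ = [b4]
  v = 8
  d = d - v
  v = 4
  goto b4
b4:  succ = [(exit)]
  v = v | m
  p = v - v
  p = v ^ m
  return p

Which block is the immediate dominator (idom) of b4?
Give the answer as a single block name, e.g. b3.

Answer: b0

Working:
idom tree: b1←b0 b2←b0 b3←b0 b4←b0
Dom∩ at merges:
  b2: preds {b0,b1}: {b0} ∩ {b0,b1} = {b0}; idom=b0
  b3: preds {b1,b2}: {b0,b1} ∩ {b0,b2} = {b0}; idom=b0
  b4: preds {b2,b3}: {b0,b2} ∩ {b0,b3} = {b0}; idom=b0

idom(b4) = b0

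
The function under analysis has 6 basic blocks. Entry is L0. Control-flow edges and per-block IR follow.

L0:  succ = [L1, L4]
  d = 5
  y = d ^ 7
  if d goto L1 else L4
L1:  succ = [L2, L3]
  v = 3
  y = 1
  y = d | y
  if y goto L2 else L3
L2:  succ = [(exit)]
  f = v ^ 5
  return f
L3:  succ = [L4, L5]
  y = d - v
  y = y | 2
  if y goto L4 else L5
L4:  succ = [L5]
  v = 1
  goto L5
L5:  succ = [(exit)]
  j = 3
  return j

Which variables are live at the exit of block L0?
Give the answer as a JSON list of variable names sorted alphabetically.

def/use:
  L0 def {d,y} use ∅
  L1 def {v,y} use {d}
  L2 def {f} use {v}
  L3 def {y} use {d,v}
  L4 def {v} use ∅
  L5 def {j} use ∅

Liveness:
  L0: in=∅ out={d}
  L1: in={d} out={d,v}
  L2: in={v} out=∅
  L3: in={d,v} out=∅
  L4: in=∅ out=∅
  L5: in=∅ out=∅

live-out(L0) = ["d"]

Answer: ["d"]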